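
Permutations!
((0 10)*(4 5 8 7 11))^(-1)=(0 10)(4 11 7 8 5)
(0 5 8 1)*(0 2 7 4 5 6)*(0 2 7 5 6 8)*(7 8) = (0 7 4 6 2 5)(1 8) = [7, 8, 5, 3, 6, 0, 2, 4, 1]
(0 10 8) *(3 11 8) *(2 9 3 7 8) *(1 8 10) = (0 1 8)(2 9 3 11)(7 10) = [1, 8, 9, 11, 4, 5, 6, 10, 0, 3, 7, 2]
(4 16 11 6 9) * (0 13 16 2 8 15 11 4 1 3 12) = [13, 3, 8, 12, 2, 5, 9, 7, 15, 1, 10, 6, 0, 16, 14, 11, 4] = (0 13 16 4 2 8 15 11 6 9 1 3 12)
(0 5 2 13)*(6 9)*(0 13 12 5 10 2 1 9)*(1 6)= (13)(0 10 2 12 5 6)(1 9)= [10, 9, 12, 3, 4, 6, 0, 7, 8, 1, 2, 11, 5, 13]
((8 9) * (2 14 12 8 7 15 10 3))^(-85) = (2 7 14 15 12 10 8 3 9)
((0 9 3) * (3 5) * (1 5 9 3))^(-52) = ((9)(0 3)(1 5))^(-52) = (9)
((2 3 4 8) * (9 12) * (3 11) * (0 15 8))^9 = (0 8 11 4 15 2 3)(9 12)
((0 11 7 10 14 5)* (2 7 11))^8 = ((0 2 7 10 14 5))^8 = (0 7 14)(2 10 5)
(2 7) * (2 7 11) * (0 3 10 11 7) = (0 3 10 11 2 7) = [3, 1, 7, 10, 4, 5, 6, 0, 8, 9, 11, 2]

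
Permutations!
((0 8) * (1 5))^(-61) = (0 8)(1 5)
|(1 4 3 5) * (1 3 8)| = 6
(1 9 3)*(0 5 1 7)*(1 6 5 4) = [4, 9, 2, 7, 1, 6, 5, 0, 8, 3] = (0 4 1 9 3 7)(5 6)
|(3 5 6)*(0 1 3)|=5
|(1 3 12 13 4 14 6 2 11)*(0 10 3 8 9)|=13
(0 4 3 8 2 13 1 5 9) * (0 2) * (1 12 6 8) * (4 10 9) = (0 10 9 2 13 12 6 8)(1 5 4 3) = [10, 5, 13, 1, 3, 4, 8, 7, 0, 2, 9, 11, 6, 12]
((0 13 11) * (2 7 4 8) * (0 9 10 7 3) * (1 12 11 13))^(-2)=(13)(0 2 4 10 11 1 3 8 7 9 12)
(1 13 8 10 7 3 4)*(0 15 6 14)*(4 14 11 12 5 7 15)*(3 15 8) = [4, 13, 2, 14, 1, 7, 11, 15, 10, 9, 8, 12, 5, 3, 0, 6] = (0 4 1 13 3 14)(5 7 15 6 11 12)(8 10)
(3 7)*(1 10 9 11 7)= (1 10 9 11 7 3)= [0, 10, 2, 1, 4, 5, 6, 3, 8, 11, 9, 7]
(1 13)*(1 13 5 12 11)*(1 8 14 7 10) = (1 5 12 11 8 14 7 10) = [0, 5, 2, 3, 4, 12, 6, 10, 14, 9, 1, 8, 11, 13, 7]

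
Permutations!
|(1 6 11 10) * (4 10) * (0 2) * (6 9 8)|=|(0 2)(1 9 8 6 11 4 10)|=14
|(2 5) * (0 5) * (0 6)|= 4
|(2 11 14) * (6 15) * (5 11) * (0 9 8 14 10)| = 8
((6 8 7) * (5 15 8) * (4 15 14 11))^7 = (4 11 14 5 6 7 8 15)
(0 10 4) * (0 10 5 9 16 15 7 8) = (0 5 9 16 15 7 8)(4 10) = [5, 1, 2, 3, 10, 9, 6, 8, 0, 16, 4, 11, 12, 13, 14, 7, 15]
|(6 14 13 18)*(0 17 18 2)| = |(0 17 18 6 14 13 2)| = 7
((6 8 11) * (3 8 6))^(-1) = ((3 8 11))^(-1) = (3 11 8)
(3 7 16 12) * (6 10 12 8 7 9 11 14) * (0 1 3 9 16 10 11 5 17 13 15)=[1, 3, 2, 16, 4, 17, 11, 10, 7, 5, 12, 14, 9, 15, 6, 0, 8, 13]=(0 1 3 16 8 7 10 12 9 5 17 13 15)(6 11 14)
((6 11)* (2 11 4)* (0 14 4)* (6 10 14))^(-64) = ((0 6)(2 11 10 14 4))^(-64) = (2 11 10 14 4)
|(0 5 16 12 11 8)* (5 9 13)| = |(0 9 13 5 16 12 11 8)| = 8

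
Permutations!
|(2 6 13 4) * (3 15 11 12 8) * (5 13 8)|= 10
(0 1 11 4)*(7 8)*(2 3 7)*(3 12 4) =(0 1 11 3 7 8 2 12 4) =[1, 11, 12, 7, 0, 5, 6, 8, 2, 9, 10, 3, 4]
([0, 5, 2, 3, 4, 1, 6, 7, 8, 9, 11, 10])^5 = [0, 5, 2, 3, 4, 1, 6, 7, 8, 9, 11, 10]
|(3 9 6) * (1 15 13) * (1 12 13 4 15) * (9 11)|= 4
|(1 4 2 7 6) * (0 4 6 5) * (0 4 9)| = |(0 9)(1 6)(2 7 5 4)| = 4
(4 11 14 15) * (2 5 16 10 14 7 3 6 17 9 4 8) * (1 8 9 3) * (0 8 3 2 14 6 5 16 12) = (0 8 14 15 9 4 11 7 1 3 5 12)(2 16 10 6 17) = [8, 3, 16, 5, 11, 12, 17, 1, 14, 4, 6, 7, 0, 13, 15, 9, 10, 2]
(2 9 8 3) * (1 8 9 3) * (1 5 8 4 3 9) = (1 4 3 2 9)(5 8) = [0, 4, 9, 2, 3, 8, 6, 7, 5, 1]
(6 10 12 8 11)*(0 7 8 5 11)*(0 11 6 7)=(5 6 10 12)(7 8 11)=[0, 1, 2, 3, 4, 6, 10, 8, 11, 9, 12, 7, 5]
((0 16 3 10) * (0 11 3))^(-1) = (0 16)(3 11 10)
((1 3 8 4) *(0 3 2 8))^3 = (0 3)(1 4 8 2)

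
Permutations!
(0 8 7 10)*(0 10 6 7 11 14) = (0 8 11 14)(6 7) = [8, 1, 2, 3, 4, 5, 7, 6, 11, 9, 10, 14, 12, 13, 0]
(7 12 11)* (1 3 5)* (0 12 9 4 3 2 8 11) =(0 12)(1 2 8 11 7 9 4 3 5) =[12, 2, 8, 5, 3, 1, 6, 9, 11, 4, 10, 7, 0]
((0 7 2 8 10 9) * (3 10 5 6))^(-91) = ((0 7 2 8 5 6 3 10 9))^(-91) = (0 9 10 3 6 5 8 2 7)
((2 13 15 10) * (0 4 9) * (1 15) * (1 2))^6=(15)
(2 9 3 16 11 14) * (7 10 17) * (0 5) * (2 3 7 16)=(0 5)(2 9 7 10 17 16 11 14 3)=[5, 1, 9, 2, 4, 0, 6, 10, 8, 7, 17, 14, 12, 13, 3, 15, 11, 16]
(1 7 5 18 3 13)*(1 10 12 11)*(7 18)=(1 18 3 13 10 12 11)(5 7)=[0, 18, 2, 13, 4, 7, 6, 5, 8, 9, 12, 1, 11, 10, 14, 15, 16, 17, 3]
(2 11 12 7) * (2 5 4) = (2 11 12 7 5 4) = [0, 1, 11, 3, 2, 4, 6, 5, 8, 9, 10, 12, 7]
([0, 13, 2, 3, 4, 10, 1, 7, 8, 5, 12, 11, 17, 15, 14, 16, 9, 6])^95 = (1 5)(6 9)(10 13)(12 15)(16 17)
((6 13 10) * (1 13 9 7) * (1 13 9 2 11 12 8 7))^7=((1 9)(2 11 12 8 7 13 10 6))^7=(1 9)(2 6 10 13 7 8 12 11)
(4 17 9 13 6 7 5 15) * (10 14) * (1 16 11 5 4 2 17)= (1 16 11 5 15 2 17 9 13 6 7 4)(10 14)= [0, 16, 17, 3, 1, 15, 7, 4, 8, 13, 14, 5, 12, 6, 10, 2, 11, 9]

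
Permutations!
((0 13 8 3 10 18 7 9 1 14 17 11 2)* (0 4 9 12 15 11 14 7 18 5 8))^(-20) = ((18)(0 13)(1 7 12 15 11 2 4 9)(3 10 5 8)(14 17))^(-20) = (18)(1 11)(2 7)(4 12)(9 15)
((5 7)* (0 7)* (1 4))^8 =((0 7 5)(1 4))^8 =(0 5 7)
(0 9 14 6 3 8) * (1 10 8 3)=[9, 10, 2, 3, 4, 5, 1, 7, 0, 14, 8, 11, 12, 13, 6]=(0 9 14 6 1 10 8)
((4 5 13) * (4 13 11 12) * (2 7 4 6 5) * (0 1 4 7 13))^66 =((0 1 4 2 13)(5 11 12 6))^66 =(0 1 4 2 13)(5 12)(6 11)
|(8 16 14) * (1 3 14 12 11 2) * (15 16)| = 9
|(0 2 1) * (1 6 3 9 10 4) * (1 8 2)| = 14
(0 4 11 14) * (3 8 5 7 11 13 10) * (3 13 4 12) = (0 12 3 8 5 7 11 14)(10 13) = [12, 1, 2, 8, 4, 7, 6, 11, 5, 9, 13, 14, 3, 10, 0]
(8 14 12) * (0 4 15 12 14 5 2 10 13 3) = (0 4 15 12 8 5 2 10 13 3) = [4, 1, 10, 0, 15, 2, 6, 7, 5, 9, 13, 11, 8, 3, 14, 12]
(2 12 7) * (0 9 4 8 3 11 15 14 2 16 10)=(0 9 4 8 3 11 15 14 2 12 7 16 10)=[9, 1, 12, 11, 8, 5, 6, 16, 3, 4, 0, 15, 7, 13, 2, 14, 10]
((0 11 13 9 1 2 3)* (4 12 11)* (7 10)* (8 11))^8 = ((0 4 12 8 11 13 9 1 2 3)(7 10))^8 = (0 2 9 11 12)(1 13 8 4 3)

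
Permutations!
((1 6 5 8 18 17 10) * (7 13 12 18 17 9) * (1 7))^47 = (1 8 7 18 6 17 13 9 5 10 12)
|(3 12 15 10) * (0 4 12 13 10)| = |(0 4 12 15)(3 13 10)| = 12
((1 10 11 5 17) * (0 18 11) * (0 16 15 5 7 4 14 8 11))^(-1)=((0 18)(1 10 16 15 5 17)(4 14 8 11 7))^(-1)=(0 18)(1 17 5 15 16 10)(4 7 11 8 14)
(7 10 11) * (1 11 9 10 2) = [0, 11, 1, 3, 4, 5, 6, 2, 8, 10, 9, 7] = (1 11 7 2)(9 10)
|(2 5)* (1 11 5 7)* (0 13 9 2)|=|(0 13 9 2 7 1 11 5)|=8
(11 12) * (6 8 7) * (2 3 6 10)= [0, 1, 3, 6, 4, 5, 8, 10, 7, 9, 2, 12, 11]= (2 3 6 8 7 10)(11 12)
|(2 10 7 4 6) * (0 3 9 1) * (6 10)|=12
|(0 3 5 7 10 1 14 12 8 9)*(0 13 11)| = 12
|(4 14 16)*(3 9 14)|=|(3 9 14 16 4)|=5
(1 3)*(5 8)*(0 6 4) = (0 6 4)(1 3)(5 8) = [6, 3, 2, 1, 0, 8, 4, 7, 5]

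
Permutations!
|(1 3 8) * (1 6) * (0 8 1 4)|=4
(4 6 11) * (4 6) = (6 11) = [0, 1, 2, 3, 4, 5, 11, 7, 8, 9, 10, 6]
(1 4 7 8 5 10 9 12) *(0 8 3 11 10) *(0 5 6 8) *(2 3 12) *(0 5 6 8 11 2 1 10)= (0 5 6 11)(1 4 7 12 10 9)(2 3)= [5, 4, 3, 2, 7, 6, 11, 12, 8, 1, 9, 0, 10]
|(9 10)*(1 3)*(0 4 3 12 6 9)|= 8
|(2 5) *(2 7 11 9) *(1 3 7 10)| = |(1 3 7 11 9 2 5 10)| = 8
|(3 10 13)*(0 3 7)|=5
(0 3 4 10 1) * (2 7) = (0 3 4 10 1)(2 7) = [3, 0, 7, 4, 10, 5, 6, 2, 8, 9, 1]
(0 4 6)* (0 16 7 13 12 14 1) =(0 4 6 16 7 13 12 14 1) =[4, 0, 2, 3, 6, 5, 16, 13, 8, 9, 10, 11, 14, 12, 1, 15, 7]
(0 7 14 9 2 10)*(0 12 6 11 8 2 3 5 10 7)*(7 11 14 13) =[0, 1, 11, 5, 4, 10, 14, 13, 2, 3, 12, 8, 6, 7, 9] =(2 11 8)(3 5 10 12 6 14 9)(7 13)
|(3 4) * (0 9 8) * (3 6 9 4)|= |(0 4 6 9 8)|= 5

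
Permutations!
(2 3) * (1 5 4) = (1 5 4)(2 3) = [0, 5, 3, 2, 1, 4]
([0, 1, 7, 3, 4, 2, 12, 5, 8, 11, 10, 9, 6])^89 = (2 5 7)(6 12)(9 11)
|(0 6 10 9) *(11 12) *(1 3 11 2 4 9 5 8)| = 12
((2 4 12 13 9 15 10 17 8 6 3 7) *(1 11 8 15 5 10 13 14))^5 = ((1 11 8 6 3 7 2 4 12 14)(5 10 17 15 13 9))^5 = (1 7)(2 11)(3 14)(4 8)(5 9 13 15 17 10)(6 12)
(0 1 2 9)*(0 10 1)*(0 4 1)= (0 4 1 2 9 10)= [4, 2, 9, 3, 1, 5, 6, 7, 8, 10, 0]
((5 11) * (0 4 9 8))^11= (0 8 9 4)(5 11)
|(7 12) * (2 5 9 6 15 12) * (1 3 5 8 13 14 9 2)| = 12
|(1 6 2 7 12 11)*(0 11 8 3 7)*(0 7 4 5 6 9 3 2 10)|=36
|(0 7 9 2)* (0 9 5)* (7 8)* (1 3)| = 4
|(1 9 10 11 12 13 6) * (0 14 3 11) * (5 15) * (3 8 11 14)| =22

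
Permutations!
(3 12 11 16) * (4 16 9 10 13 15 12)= (3 4 16)(9 10 13 15 12 11)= [0, 1, 2, 4, 16, 5, 6, 7, 8, 10, 13, 9, 11, 15, 14, 12, 3]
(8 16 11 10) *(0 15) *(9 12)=(0 15)(8 16 11 10)(9 12)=[15, 1, 2, 3, 4, 5, 6, 7, 16, 12, 8, 10, 9, 13, 14, 0, 11]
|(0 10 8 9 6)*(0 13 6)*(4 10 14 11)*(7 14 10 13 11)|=4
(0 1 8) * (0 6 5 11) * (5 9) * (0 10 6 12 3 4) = (0 1 8 12 3 4)(5 11 10 6 9) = [1, 8, 2, 4, 0, 11, 9, 7, 12, 5, 6, 10, 3]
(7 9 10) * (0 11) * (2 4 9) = [11, 1, 4, 3, 9, 5, 6, 2, 8, 10, 7, 0] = (0 11)(2 4 9 10 7)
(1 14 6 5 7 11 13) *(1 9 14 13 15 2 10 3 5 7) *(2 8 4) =(1 13 9 14 6 7 11 15 8 4 2 10 3 5) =[0, 13, 10, 5, 2, 1, 7, 11, 4, 14, 3, 15, 12, 9, 6, 8]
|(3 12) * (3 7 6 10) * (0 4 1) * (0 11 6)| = |(0 4 1 11 6 10 3 12 7)| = 9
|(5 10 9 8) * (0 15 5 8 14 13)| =7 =|(0 15 5 10 9 14 13)|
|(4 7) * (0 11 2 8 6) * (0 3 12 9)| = |(0 11 2 8 6 3 12 9)(4 7)| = 8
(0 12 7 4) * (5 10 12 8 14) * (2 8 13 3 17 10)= (0 13 3 17 10 12 7 4)(2 8 14 5)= [13, 1, 8, 17, 0, 2, 6, 4, 14, 9, 12, 11, 7, 3, 5, 15, 16, 10]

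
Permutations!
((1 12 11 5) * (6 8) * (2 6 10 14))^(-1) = ((1 12 11 5)(2 6 8 10 14))^(-1) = (1 5 11 12)(2 14 10 8 6)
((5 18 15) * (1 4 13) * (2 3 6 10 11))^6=((1 4 13)(2 3 6 10 11)(5 18 15))^6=(18)(2 3 6 10 11)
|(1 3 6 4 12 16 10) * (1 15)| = |(1 3 6 4 12 16 10 15)| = 8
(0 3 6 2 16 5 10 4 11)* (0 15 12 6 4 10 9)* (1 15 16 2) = (0 3 4 11 16 5 9)(1 15 12 6) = [3, 15, 2, 4, 11, 9, 1, 7, 8, 0, 10, 16, 6, 13, 14, 12, 5]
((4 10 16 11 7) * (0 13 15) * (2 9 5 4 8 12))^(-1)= (0 15 13)(2 12 8 7 11 16 10 4 5 9)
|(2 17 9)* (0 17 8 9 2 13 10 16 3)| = |(0 17 2 8 9 13 10 16 3)| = 9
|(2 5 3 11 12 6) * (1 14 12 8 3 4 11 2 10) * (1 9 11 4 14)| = 10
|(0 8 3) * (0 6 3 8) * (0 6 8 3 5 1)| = |(0 6 5 1)(3 8)| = 4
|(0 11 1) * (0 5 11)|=|(1 5 11)|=3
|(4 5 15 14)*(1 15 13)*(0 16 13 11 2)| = 10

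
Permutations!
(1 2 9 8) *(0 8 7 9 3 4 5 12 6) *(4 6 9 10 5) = (0 8 1 2 3 6)(5 12 9 7 10) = [8, 2, 3, 6, 4, 12, 0, 10, 1, 7, 5, 11, 9]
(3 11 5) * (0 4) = (0 4)(3 11 5) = [4, 1, 2, 11, 0, 3, 6, 7, 8, 9, 10, 5]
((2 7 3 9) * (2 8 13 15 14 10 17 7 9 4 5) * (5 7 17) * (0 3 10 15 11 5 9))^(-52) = (17)(0 7 8 5 3 10 13 2 4 9 11)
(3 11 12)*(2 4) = (2 4)(3 11 12) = [0, 1, 4, 11, 2, 5, 6, 7, 8, 9, 10, 12, 3]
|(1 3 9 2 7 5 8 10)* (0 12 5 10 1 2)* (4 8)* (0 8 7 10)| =20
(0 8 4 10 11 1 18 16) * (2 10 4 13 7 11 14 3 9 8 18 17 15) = (0 18 16)(1 17 15 2 10 14 3 9 8 13 7 11) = [18, 17, 10, 9, 4, 5, 6, 11, 13, 8, 14, 1, 12, 7, 3, 2, 0, 15, 16]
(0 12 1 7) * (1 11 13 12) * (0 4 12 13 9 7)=(13)(0 1)(4 12 11 9 7)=[1, 0, 2, 3, 12, 5, 6, 4, 8, 7, 10, 9, 11, 13]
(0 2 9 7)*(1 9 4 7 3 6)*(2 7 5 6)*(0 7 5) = (0 5 6 1 9 3 2 4) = [5, 9, 4, 2, 0, 6, 1, 7, 8, 3]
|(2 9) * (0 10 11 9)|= |(0 10 11 9 2)|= 5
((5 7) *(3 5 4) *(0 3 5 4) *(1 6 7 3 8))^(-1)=(0 7 6 1 8)(3 5 4)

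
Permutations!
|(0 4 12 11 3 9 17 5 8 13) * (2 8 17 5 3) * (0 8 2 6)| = |(0 4 12 11 6)(3 9 5 17)(8 13)| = 20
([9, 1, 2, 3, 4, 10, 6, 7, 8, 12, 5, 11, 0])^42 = (12)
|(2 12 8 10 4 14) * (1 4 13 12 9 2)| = 12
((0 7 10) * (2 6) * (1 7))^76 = (10) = ((0 1 7 10)(2 6))^76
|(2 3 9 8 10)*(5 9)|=6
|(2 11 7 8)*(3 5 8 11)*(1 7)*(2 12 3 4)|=12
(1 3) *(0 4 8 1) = [4, 3, 2, 0, 8, 5, 6, 7, 1] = (0 4 8 1 3)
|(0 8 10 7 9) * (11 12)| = |(0 8 10 7 9)(11 12)| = 10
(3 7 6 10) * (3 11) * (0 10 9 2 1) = [10, 0, 1, 7, 4, 5, 9, 6, 8, 2, 11, 3] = (0 10 11 3 7 6 9 2 1)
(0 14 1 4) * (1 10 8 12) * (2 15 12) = (0 14 10 8 2 15 12 1 4) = [14, 4, 15, 3, 0, 5, 6, 7, 2, 9, 8, 11, 1, 13, 10, 12]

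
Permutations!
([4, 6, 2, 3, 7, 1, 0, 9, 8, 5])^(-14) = [0, 1, 2, 3, 4, 5, 6, 7, 8, 9]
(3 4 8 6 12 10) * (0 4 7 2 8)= (0 4)(2 8 6 12 10 3 7)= [4, 1, 8, 7, 0, 5, 12, 2, 6, 9, 3, 11, 10]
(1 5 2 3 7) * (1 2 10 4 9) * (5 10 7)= (1 10 4 9)(2 3 5 7)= [0, 10, 3, 5, 9, 7, 6, 2, 8, 1, 4]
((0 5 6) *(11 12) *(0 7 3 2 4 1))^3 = (0 7 4 5 3 1 6 2)(11 12)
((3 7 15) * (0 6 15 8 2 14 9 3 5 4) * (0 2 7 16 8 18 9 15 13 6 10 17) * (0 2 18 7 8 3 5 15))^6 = ((0 10 17 2 14)(3 16)(4 18 9 5)(6 13))^6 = (0 10 17 2 14)(4 9)(5 18)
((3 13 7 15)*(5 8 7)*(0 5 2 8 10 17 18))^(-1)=(0 18 17 10 5)(2 13 3 15 7 8)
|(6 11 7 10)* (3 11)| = |(3 11 7 10 6)| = 5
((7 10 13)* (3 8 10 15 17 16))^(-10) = (3 17 7 10)(8 16 15 13)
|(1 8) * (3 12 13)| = 6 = |(1 8)(3 12 13)|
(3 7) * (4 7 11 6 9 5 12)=(3 11 6 9 5 12 4 7)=[0, 1, 2, 11, 7, 12, 9, 3, 8, 5, 10, 6, 4]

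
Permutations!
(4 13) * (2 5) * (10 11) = (2 5)(4 13)(10 11) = [0, 1, 5, 3, 13, 2, 6, 7, 8, 9, 11, 10, 12, 4]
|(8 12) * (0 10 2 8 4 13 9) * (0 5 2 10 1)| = 14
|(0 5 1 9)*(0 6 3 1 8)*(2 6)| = 15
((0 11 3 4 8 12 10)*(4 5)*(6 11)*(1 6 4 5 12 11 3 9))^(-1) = ((0 4 8 11 9 1 6 3 12 10))^(-1) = (0 10 12 3 6 1 9 11 8 4)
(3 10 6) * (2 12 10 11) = (2 12 10 6 3 11) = [0, 1, 12, 11, 4, 5, 3, 7, 8, 9, 6, 2, 10]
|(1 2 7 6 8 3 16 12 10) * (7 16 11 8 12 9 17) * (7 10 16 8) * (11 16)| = 8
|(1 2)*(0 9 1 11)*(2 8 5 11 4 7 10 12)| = 30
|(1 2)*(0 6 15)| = 6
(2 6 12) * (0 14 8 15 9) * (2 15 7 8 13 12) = [14, 1, 6, 3, 4, 5, 2, 8, 7, 0, 10, 11, 15, 12, 13, 9] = (0 14 13 12 15 9)(2 6)(7 8)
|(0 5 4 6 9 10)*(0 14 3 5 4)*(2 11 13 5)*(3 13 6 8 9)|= |(0 4 8 9 10 14 13 5)(2 11 6 3)|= 8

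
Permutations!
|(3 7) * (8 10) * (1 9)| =|(1 9)(3 7)(8 10)| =2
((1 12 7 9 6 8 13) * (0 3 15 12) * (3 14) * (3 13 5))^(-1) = ((0 14 13 1)(3 15 12 7 9 6 8 5))^(-1) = (0 1 13 14)(3 5 8 6 9 7 12 15)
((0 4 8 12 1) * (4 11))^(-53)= ((0 11 4 8 12 1))^(-53)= (0 11 4 8 12 1)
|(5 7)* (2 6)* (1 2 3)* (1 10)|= 10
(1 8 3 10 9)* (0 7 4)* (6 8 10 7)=(0 6 8 3 7 4)(1 10 9)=[6, 10, 2, 7, 0, 5, 8, 4, 3, 1, 9]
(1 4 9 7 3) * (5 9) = [0, 4, 2, 1, 5, 9, 6, 3, 8, 7] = (1 4 5 9 7 3)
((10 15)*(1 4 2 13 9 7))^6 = (15)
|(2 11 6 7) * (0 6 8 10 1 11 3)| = |(0 6 7 2 3)(1 11 8 10)| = 20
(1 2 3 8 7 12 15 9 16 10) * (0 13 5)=(0 13 5)(1 2 3 8 7 12 15 9 16 10)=[13, 2, 3, 8, 4, 0, 6, 12, 7, 16, 1, 11, 15, 5, 14, 9, 10]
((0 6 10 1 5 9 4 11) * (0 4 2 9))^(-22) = ((0 6 10 1 5)(2 9)(4 11))^(-22) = (11)(0 1 6 5 10)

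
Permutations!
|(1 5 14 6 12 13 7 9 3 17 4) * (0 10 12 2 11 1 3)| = 6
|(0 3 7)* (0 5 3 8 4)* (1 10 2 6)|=|(0 8 4)(1 10 2 6)(3 7 5)|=12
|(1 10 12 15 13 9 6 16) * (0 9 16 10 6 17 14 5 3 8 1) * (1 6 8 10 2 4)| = |(0 9 17 14 5 3 10 12 15 13 16)(1 8 6 2 4)| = 55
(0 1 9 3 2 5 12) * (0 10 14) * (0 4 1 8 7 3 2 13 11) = (0 8 7 3 13 11)(1 9 2 5 12 10 14 4) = [8, 9, 5, 13, 1, 12, 6, 3, 7, 2, 14, 0, 10, 11, 4]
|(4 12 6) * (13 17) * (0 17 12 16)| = 7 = |(0 17 13 12 6 4 16)|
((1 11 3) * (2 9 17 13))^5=(1 3 11)(2 9 17 13)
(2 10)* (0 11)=(0 11)(2 10)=[11, 1, 10, 3, 4, 5, 6, 7, 8, 9, 2, 0]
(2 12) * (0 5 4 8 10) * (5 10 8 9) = (0 10)(2 12)(4 9 5) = [10, 1, 12, 3, 9, 4, 6, 7, 8, 5, 0, 11, 2]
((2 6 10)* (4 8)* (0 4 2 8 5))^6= ((0 4 5)(2 6 10 8))^6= (2 10)(6 8)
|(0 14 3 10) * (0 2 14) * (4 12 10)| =6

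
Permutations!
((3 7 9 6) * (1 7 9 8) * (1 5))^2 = (1 8)(3 6 9)(5 7)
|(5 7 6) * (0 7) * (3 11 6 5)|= |(0 7 5)(3 11 6)|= 3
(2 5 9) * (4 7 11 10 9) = (2 5 4 7 11 10 9) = [0, 1, 5, 3, 7, 4, 6, 11, 8, 2, 9, 10]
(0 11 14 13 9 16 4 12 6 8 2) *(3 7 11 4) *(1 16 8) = [4, 16, 0, 7, 12, 5, 1, 11, 2, 8, 10, 14, 6, 9, 13, 15, 3] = (0 4 12 6 1 16 3 7 11 14 13 9 8 2)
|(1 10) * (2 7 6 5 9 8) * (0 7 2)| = |(0 7 6 5 9 8)(1 10)| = 6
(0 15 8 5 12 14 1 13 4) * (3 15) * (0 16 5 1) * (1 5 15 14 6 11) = (0 3 14)(1 13 4 16 15 8 5 12 6 11) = [3, 13, 2, 14, 16, 12, 11, 7, 5, 9, 10, 1, 6, 4, 0, 8, 15]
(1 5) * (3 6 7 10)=[0, 5, 2, 6, 4, 1, 7, 10, 8, 9, 3]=(1 5)(3 6 7 10)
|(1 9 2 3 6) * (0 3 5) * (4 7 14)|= |(0 3 6 1 9 2 5)(4 7 14)|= 21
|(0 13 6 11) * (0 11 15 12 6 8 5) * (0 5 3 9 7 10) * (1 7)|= |(0 13 8 3 9 1 7 10)(6 15 12)|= 24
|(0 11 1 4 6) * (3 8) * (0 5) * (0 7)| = 14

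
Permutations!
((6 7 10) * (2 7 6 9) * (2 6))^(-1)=((2 7 10 9 6))^(-1)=(2 6 9 10 7)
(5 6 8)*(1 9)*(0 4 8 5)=(0 4 8)(1 9)(5 6)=[4, 9, 2, 3, 8, 6, 5, 7, 0, 1]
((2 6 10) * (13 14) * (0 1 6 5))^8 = (14)(0 6 2)(1 10 5)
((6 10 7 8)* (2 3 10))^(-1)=((2 3 10 7 8 6))^(-1)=(2 6 8 7 10 3)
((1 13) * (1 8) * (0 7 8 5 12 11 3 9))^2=(0 8 13 12 3)(1 5 11 9 7)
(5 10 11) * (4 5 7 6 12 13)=(4 5 10 11 7 6 12 13)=[0, 1, 2, 3, 5, 10, 12, 6, 8, 9, 11, 7, 13, 4]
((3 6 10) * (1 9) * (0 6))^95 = ((0 6 10 3)(1 9))^95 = (0 3 10 6)(1 9)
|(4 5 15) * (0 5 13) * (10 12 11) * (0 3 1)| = |(0 5 15 4 13 3 1)(10 12 11)| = 21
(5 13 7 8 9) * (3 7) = (3 7 8 9 5 13) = [0, 1, 2, 7, 4, 13, 6, 8, 9, 5, 10, 11, 12, 3]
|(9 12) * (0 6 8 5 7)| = 10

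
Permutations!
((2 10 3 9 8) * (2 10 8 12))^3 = ((2 8 10 3 9 12))^3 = (2 3)(8 9)(10 12)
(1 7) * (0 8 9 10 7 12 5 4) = (0 8 9 10 7 1 12 5 4) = [8, 12, 2, 3, 0, 4, 6, 1, 9, 10, 7, 11, 5]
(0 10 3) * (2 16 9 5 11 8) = (0 10 3)(2 16 9 5 11 8) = [10, 1, 16, 0, 4, 11, 6, 7, 2, 5, 3, 8, 12, 13, 14, 15, 9]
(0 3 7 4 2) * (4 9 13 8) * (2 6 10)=(0 3 7 9 13 8 4 6 10 2)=[3, 1, 0, 7, 6, 5, 10, 9, 4, 13, 2, 11, 12, 8]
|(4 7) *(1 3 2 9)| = 4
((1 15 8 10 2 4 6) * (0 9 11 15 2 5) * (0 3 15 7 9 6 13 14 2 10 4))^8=(0 4 5)(1 14 15)(2 8 10)(3 6 13)(7 11 9)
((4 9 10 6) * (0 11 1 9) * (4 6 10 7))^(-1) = ((0 11 1 9 7 4))^(-1) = (0 4 7 9 1 11)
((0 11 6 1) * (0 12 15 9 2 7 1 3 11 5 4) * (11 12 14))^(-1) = ((0 5 4)(1 14 11 6 3 12 15 9 2 7))^(-1) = (0 4 5)(1 7 2 9 15 12 3 6 11 14)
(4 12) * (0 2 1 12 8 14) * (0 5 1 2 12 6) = (0 12 4 8 14 5 1 6) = [12, 6, 2, 3, 8, 1, 0, 7, 14, 9, 10, 11, 4, 13, 5]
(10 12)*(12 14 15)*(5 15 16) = (5 15 12 10 14 16) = [0, 1, 2, 3, 4, 15, 6, 7, 8, 9, 14, 11, 10, 13, 16, 12, 5]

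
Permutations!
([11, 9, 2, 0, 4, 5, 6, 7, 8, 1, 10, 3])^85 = [11, 9, 2, 0, 4, 5, 6, 7, 8, 1, 10, 3]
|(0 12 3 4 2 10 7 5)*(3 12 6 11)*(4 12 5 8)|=30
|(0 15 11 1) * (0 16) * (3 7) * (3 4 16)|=|(0 15 11 1 3 7 4 16)|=8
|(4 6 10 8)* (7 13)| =|(4 6 10 8)(7 13)| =4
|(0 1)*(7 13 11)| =|(0 1)(7 13 11)| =6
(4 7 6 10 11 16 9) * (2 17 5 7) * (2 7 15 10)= (2 17 5 15 10 11 16 9 4 7 6)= [0, 1, 17, 3, 7, 15, 2, 6, 8, 4, 11, 16, 12, 13, 14, 10, 9, 5]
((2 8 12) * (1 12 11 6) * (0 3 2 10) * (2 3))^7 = (0 10 12 1 6 11 8 2)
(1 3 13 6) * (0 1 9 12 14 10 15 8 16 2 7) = (0 1 3 13 6 9 12 14 10 15 8 16 2 7) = [1, 3, 7, 13, 4, 5, 9, 0, 16, 12, 15, 11, 14, 6, 10, 8, 2]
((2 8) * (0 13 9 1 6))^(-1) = ((0 13 9 1 6)(2 8))^(-1) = (0 6 1 9 13)(2 8)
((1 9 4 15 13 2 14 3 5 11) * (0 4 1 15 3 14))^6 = (0 13 11 3)(2 15 5 4)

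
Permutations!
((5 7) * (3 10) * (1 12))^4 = (12)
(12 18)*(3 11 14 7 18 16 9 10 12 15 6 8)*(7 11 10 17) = (3 10 12 16 9 17 7 18 15 6 8)(11 14) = [0, 1, 2, 10, 4, 5, 8, 18, 3, 17, 12, 14, 16, 13, 11, 6, 9, 7, 15]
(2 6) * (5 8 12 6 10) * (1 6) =(1 6 2 10 5 8 12) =[0, 6, 10, 3, 4, 8, 2, 7, 12, 9, 5, 11, 1]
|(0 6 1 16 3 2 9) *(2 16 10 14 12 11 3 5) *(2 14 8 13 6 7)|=|(0 7 2 9)(1 10 8 13 6)(3 16 5 14 12 11)|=60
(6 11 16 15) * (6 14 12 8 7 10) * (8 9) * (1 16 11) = (1 16 15 14 12 9 8 7 10 6) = [0, 16, 2, 3, 4, 5, 1, 10, 7, 8, 6, 11, 9, 13, 12, 14, 15]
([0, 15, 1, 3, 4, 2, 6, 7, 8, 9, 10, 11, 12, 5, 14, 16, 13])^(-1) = (1 2 5 13 16 15)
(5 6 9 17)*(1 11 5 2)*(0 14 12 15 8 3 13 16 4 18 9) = [14, 11, 1, 13, 18, 6, 0, 7, 3, 17, 10, 5, 15, 16, 12, 8, 4, 2, 9] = (0 14 12 15 8 3 13 16 4 18 9 17 2 1 11 5 6)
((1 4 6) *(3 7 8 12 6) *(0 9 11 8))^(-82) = ((0 9 11 8 12 6 1 4 3 7))^(-82) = (0 3 1 12 11)(4 6 8 9 7)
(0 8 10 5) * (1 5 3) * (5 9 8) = [5, 9, 2, 1, 4, 0, 6, 7, 10, 8, 3] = (0 5)(1 9 8 10 3)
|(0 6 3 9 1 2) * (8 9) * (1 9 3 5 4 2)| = |(9)(0 6 5 4 2)(3 8)| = 10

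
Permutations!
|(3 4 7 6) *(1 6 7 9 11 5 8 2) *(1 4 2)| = |(1 6 3 2 4 9 11 5 8)| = 9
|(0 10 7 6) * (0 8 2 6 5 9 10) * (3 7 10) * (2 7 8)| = 10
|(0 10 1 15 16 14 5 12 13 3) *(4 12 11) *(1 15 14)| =12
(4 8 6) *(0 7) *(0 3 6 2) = (0 7 3 6 4 8 2) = [7, 1, 0, 6, 8, 5, 4, 3, 2]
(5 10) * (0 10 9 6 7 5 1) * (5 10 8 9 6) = (0 8 9 5 6 7 10 1) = [8, 0, 2, 3, 4, 6, 7, 10, 9, 5, 1]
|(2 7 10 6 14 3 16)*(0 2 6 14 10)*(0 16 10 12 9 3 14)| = 9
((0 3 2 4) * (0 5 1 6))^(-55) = ((0 3 2 4 5 1 6))^(-55) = (0 3 2 4 5 1 6)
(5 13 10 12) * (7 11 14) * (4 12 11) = (4 12 5 13 10 11 14 7) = [0, 1, 2, 3, 12, 13, 6, 4, 8, 9, 11, 14, 5, 10, 7]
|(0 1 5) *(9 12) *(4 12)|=3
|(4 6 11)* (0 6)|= |(0 6 11 4)|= 4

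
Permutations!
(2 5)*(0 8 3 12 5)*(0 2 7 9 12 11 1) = [8, 0, 2, 11, 4, 7, 6, 9, 3, 12, 10, 1, 5] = (0 8 3 11 1)(5 7 9 12)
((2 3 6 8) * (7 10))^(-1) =(2 8 6 3)(7 10)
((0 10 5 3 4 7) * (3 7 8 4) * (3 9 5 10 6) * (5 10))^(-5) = ((0 6 3 9 10 5 7)(4 8))^(-5) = (0 3 10 7 6 9 5)(4 8)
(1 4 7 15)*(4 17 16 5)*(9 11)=(1 17 16 5 4 7 15)(9 11)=[0, 17, 2, 3, 7, 4, 6, 15, 8, 11, 10, 9, 12, 13, 14, 1, 5, 16]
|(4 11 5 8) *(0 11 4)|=4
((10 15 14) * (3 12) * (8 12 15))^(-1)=((3 15 14 10 8 12))^(-1)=(3 12 8 10 14 15)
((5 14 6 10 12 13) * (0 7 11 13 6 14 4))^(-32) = (14)(0 5 11)(4 13 7)(6 10 12) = ((14)(0 7 11 13 5 4)(6 10 12))^(-32)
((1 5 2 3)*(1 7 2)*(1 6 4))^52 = (2 3 7)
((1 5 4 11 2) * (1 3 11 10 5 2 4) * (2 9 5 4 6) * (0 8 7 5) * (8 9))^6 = ((0 9)(1 8 7 5)(2 3 11 6)(4 10))^6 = (1 7)(2 11)(3 6)(5 8)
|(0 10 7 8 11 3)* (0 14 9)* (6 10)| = 9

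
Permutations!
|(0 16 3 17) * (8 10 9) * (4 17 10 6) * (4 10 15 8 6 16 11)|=|(0 11 4 17)(3 15 8 16)(6 10 9)|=12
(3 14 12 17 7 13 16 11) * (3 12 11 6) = (3 14 11 12 17 7 13 16 6) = [0, 1, 2, 14, 4, 5, 3, 13, 8, 9, 10, 12, 17, 16, 11, 15, 6, 7]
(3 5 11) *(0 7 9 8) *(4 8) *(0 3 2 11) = [7, 1, 11, 5, 8, 0, 6, 9, 3, 4, 10, 2] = (0 7 9 4 8 3 5)(2 11)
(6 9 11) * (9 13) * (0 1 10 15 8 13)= [1, 10, 2, 3, 4, 5, 0, 7, 13, 11, 15, 6, 12, 9, 14, 8]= (0 1 10 15 8 13 9 11 6)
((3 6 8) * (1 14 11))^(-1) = ((1 14 11)(3 6 8))^(-1) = (1 11 14)(3 8 6)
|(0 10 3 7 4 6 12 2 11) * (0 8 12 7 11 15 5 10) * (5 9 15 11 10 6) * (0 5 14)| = |(0 5 6 7 4 14)(2 11 8 12)(3 10)(9 15)| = 12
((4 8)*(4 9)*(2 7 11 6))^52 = ((2 7 11 6)(4 8 9))^52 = (11)(4 8 9)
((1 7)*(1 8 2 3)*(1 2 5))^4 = ((1 7 8 5)(2 3))^4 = (8)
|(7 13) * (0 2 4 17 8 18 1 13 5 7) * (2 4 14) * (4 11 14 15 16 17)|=|(0 11 14 2 15 16 17 8 18 1 13)(5 7)|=22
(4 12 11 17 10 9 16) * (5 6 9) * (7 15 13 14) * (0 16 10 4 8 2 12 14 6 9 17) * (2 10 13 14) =(0 16 8 10 5 9 13 6 17 4 2 12 11)(7 15 14) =[16, 1, 12, 3, 2, 9, 17, 15, 10, 13, 5, 0, 11, 6, 7, 14, 8, 4]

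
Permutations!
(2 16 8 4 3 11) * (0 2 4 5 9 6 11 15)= (0 2 16 8 5 9 6 11 4 3 15)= [2, 1, 16, 15, 3, 9, 11, 7, 5, 6, 10, 4, 12, 13, 14, 0, 8]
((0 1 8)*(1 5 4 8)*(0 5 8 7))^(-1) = (0 7 4 5 8)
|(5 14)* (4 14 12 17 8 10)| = 7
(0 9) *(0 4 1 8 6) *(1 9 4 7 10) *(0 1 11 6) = (0 4 9 7 10 11 6 1 8) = [4, 8, 2, 3, 9, 5, 1, 10, 0, 7, 11, 6]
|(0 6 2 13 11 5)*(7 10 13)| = |(0 6 2 7 10 13 11 5)| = 8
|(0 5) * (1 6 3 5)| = 5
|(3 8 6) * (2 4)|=6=|(2 4)(3 8 6)|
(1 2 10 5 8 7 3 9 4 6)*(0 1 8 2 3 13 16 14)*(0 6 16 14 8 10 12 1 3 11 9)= [3, 11, 12, 0, 16, 2, 10, 13, 7, 4, 5, 9, 1, 14, 6, 15, 8]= (0 3)(1 11 9 4 16 8 7 13 14 6 10 5 2 12)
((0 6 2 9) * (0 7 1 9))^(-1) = ((0 6 2)(1 9 7))^(-1) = (0 2 6)(1 7 9)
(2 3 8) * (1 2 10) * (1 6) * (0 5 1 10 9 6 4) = (0 5 1 2 3 8 9 6 10 4) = [5, 2, 3, 8, 0, 1, 10, 7, 9, 6, 4]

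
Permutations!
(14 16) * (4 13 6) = [0, 1, 2, 3, 13, 5, 4, 7, 8, 9, 10, 11, 12, 6, 16, 15, 14] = (4 13 6)(14 16)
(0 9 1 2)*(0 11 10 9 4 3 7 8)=[4, 2, 11, 7, 3, 5, 6, 8, 0, 1, 9, 10]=(0 4 3 7 8)(1 2 11 10 9)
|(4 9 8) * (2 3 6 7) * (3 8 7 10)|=15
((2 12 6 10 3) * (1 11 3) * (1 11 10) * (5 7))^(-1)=((1 10 11 3 2 12 6)(5 7))^(-1)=(1 6 12 2 3 11 10)(5 7)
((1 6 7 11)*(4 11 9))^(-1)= (1 11 4 9 7 6)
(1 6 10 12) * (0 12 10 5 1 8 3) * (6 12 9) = (0 9 6 5 1 12 8 3) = [9, 12, 2, 0, 4, 1, 5, 7, 3, 6, 10, 11, 8]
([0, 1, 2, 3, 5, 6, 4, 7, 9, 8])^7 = (4 5 6)(8 9)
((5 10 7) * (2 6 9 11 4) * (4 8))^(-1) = (2 4 8 11 9 6)(5 7 10)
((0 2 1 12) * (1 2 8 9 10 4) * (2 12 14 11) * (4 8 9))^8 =((0 9 10 8 4 1 14 11 2 12))^8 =(0 2 14 4 10)(1 8 9 12 11)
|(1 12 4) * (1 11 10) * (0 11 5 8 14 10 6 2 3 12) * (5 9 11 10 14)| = 42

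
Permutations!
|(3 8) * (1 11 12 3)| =|(1 11 12 3 8)| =5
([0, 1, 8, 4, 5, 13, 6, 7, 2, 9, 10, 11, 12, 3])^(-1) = [0, 1, 8, 13, 3, 4, 6, 7, 2, 9, 10, 11, 12, 5]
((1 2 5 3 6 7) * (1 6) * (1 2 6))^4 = (1 6 7)(2 5 3)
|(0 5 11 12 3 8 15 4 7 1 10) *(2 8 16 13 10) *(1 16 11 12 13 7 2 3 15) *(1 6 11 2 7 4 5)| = 9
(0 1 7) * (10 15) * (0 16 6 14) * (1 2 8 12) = (0 2 8 12 1 7 16 6 14)(10 15) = [2, 7, 8, 3, 4, 5, 14, 16, 12, 9, 15, 11, 1, 13, 0, 10, 6]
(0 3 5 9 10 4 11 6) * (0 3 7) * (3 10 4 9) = (0 7)(3 5)(4 11 6 10 9) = [7, 1, 2, 5, 11, 3, 10, 0, 8, 4, 9, 6]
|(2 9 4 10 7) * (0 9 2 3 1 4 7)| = 7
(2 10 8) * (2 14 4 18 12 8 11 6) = [0, 1, 10, 3, 18, 5, 2, 7, 14, 9, 11, 6, 8, 13, 4, 15, 16, 17, 12] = (2 10 11 6)(4 18 12 8 14)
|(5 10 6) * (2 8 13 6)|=|(2 8 13 6 5 10)|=6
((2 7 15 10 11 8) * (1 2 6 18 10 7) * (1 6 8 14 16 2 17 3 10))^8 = (1 6 16 11 3)(2 14 10 17 18)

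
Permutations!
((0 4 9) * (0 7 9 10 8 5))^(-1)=(0 5 8 10 4)(7 9)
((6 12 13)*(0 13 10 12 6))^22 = ((0 13)(10 12))^22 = (13)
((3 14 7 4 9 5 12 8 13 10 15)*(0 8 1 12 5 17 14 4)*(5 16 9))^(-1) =(0 7 14 17 9 16 5 4 3 15 10 13 8)(1 12)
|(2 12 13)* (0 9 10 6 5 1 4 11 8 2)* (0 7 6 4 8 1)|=13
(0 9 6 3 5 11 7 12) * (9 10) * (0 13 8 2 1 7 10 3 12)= (0 3 5 11 10 9 6 12 13 8 2 1 7)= [3, 7, 1, 5, 4, 11, 12, 0, 2, 6, 9, 10, 13, 8]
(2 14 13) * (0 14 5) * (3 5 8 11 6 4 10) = [14, 1, 8, 5, 10, 0, 4, 7, 11, 9, 3, 6, 12, 2, 13] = (0 14 13 2 8 11 6 4 10 3 5)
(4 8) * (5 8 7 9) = (4 7 9 5 8) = [0, 1, 2, 3, 7, 8, 6, 9, 4, 5]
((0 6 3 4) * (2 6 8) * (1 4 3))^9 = (0 6)(1 8)(2 4)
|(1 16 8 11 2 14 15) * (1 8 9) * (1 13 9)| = |(1 16)(2 14 15 8 11)(9 13)| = 10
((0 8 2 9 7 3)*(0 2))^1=(0 8)(2 9 7 3)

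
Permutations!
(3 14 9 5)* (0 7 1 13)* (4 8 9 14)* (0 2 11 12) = (14)(0 7 1 13 2 11 12)(3 4 8 9 5) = [7, 13, 11, 4, 8, 3, 6, 1, 9, 5, 10, 12, 0, 2, 14]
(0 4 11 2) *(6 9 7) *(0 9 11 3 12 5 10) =[4, 1, 9, 12, 3, 10, 11, 6, 8, 7, 0, 2, 5] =(0 4 3 12 5 10)(2 9 7 6 11)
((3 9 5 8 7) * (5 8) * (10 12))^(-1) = ((3 9 8 7)(10 12))^(-1) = (3 7 8 9)(10 12)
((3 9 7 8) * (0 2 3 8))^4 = ((0 2 3 9 7))^4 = (0 7 9 3 2)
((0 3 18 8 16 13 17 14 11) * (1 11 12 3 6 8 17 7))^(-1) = ((0 6 8 16 13 7 1 11)(3 18 17 14 12))^(-1) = (0 11 1 7 13 16 8 6)(3 12 14 17 18)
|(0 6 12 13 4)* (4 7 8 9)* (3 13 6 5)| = 8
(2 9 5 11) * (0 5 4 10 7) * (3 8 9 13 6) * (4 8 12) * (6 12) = [5, 1, 13, 6, 10, 11, 3, 0, 9, 8, 7, 2, 4, 12] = (0 5 11 2 13 12 4 10 7)(3 6)(8 9)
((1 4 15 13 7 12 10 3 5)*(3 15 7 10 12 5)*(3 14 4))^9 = (15)(1 4)(3 7)(5 14)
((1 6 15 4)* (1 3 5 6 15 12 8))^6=((1 15 4 3 5 6 12 8))^6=(1 12 5 4)(3 15 8 6)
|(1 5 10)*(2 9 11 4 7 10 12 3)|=10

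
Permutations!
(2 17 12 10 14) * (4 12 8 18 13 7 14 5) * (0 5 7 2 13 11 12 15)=(0 5 4 15)(2 17 8 18 11 12 10 7 14 13)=[5, 1, 17, 3, 15, 4, 6, 14, 18, 9, 7, 12, 10, 2, 13, 0, 16, 8, 11]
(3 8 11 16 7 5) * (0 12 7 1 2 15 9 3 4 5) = (0 12 7)(1 2 15 9 3 8 11 16)(4 5) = [12, 2, 15, 8, 5, 4, 6, 0, 11, 3, 10, 16, 7, 13, 14, 9, 1]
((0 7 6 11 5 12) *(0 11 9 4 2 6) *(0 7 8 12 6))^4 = ((0 8 12 11 5 6 9 4 2))^4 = (0 5 2 11 4 12 9 8 6)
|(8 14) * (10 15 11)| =|(8 14)(10 15 11)| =6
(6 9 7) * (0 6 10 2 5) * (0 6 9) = [9, 1, 5, 3, 4, 6, 0, 10, 8, 7, 2] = (0 9 7 10 2 5 6)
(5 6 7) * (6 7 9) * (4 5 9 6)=[0, 1, 2, 3, 5, 7, 6, 9, 8, 4]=(4 5 7 9)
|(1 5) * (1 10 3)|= |(1 5 10 3)|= 4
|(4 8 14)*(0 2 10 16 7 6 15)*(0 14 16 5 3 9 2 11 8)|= 45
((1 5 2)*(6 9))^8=(9)(1 2 5)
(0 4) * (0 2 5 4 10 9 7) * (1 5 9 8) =(0 10 8 1 5 4 2 9 7) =[10, 5, 9, 3, 2, 4, 6, 0, 1, 7, 8]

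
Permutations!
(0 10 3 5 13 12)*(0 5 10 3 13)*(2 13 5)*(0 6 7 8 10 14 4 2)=(0 3 14 4 2 13 12)(5 6 7 8 10)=[3, 1, 13, 14, 2, 6, 7, 8, 10, 9, 5, 11, 0, 12, 4]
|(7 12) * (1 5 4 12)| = 5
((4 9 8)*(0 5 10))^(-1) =((0 5 10)(4 9 8))^(-1) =(0 10 5)(4 8 9)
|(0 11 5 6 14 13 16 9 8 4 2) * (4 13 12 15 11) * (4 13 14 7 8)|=|(0 13 16 9 4 2)(5 6 7 8 14 12 15 11)|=24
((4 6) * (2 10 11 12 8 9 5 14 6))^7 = ((2 10 11 12 8 9 5 14 6 4))^7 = (2 14 8 10 6 9 11 4 5 12)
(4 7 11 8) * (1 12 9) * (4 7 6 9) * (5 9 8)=[0, 12, 2, 3, 6, 9, 8, 11, 7, 1, 10, 5, 4]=(1 12 4 6 8 7 11 5 9)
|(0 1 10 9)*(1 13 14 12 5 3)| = 9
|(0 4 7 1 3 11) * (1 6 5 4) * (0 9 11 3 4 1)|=10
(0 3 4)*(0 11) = [3, 1, 2, 4, 11, 5, 6, 7, 8, 9, 10, 0] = (0 3 4 11)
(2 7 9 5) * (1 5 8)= (1 5 2 7 9 8)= [0, 5, 7, 3, 4, 2, 6, 9, 1, 8]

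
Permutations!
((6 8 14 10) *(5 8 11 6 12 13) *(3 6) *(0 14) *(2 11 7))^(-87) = ((0 14 10 12 13 5 8)(2 11 3 6 7))^(-87) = (0 13 14 5 10 8 12)(2 6 11 7 3)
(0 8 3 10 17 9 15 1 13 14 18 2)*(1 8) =(0 1 13 14 18 2)(3 10 17 9 15 8) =[1, 13, 0, 10, 4, 5, 6, 7, 3, 15, 17, 11, 12, 14, 18, 8, 16, 9, 2]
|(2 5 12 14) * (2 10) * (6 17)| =|(2 5 12 14 10)(6 17)| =10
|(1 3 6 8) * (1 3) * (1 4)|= |(1 4)(3 6 8)|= 6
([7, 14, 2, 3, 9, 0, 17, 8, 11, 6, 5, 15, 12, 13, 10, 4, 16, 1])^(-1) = (0 5 10 14 1 17 6 9 4 15 11 8 7)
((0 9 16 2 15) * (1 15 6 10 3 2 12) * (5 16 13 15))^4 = ((0 9 13 15)(1 5 16 12)(2 6 10 3))^4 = (16)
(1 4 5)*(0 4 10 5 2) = [4, 10, 0, 3, 2, 1, 6, 7, 8, 9, 5] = (0 4 2)(1 10 5)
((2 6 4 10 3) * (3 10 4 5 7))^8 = ((10)(2 6 5 7 3))^8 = (10)(2 7 6 3 5)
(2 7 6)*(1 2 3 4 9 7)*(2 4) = [0, 4, 1, 2, 9, 5, 3, 6, 8, 7] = (1 4 9 7 6 3 2)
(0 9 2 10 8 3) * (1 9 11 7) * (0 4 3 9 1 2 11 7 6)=(0 7 2 10 8 9 11 6)(3 4)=[7, 1, 10, 4, 3, 5, 0, 2, 9, 11, 8, 6]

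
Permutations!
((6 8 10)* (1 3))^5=((1 3)(6 8 10))^5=(1 3)(6 10 8)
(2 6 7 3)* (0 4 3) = (0 4 3 2 6 7) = [4, 1, 6, 2, 3, 5, 7, 0]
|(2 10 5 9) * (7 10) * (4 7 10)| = 4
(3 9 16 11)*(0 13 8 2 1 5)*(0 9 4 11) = (0 13 8 2 1 5 9 16)(3 4 11) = [13, 5, 1, 4, 11, 9, 6, 7, 2, 16, 10, 3, 12, 8, 14, 15, 0]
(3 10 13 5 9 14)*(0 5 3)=(0 5 9 14)(3 10 13)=[5, 1, 2, 10, 4, 9, 6, 7, 8, 14, 13, 11, 12, 3, 0]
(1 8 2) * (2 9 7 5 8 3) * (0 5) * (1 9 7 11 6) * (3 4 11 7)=(0 5 8 3 2 9 7)(1 4 11 6)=[5, 4, 9, 2, 11, 8, 1, 0, 3, 7, 10, 6]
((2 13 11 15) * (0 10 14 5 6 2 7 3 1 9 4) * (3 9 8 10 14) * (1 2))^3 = ((0 14 5 6 1 8 10 3 2 13 11 15 7 9 4))^3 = (0 6 10 13 7)(1 3 11 9 14)(2 15 4 5 8)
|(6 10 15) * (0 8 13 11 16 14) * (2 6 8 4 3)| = |(0 4 3 2 6 10 15 8 13 11 16 14)| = 12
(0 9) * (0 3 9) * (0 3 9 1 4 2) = (9)(0 3 1 4 2) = [3, 4, 0, 1, 2, 5, 6, 7, 8, 9]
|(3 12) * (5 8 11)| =6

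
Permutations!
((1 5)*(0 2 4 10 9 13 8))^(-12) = (0 4 9 8 2 10 13)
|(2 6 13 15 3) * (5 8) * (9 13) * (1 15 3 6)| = |(1 15 6 9 13 3 2)(5 8)| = 14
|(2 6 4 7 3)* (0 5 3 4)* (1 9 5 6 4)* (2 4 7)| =14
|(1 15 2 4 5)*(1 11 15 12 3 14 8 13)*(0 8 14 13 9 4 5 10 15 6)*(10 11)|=|(0 8 9 4 11 6)(1 12 3 13)(2 5 10 15)|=12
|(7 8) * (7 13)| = 3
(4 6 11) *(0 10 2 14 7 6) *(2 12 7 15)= (0 10 12 7 6 11 4)(2 14 15)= [10, 1, 14, 3, 0, 5, 11, 6, 8, 9, 12, 4, 7, 13, 15, 2]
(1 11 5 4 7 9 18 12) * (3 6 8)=(1 11 5 4 7 9 18 12)(3 6 8)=[0, 11, 2, 6, 7, 4, 8, 9, 3, 18, 10, 5, 1, 13, 14, 15, 16, 17, 12]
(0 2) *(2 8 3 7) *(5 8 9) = (0 9 5 8 3 7 2) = [9, 1, 0, 7, 4, 8, 6, 2, 3, 5]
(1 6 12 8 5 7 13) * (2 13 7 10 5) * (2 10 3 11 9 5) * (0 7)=[7, 6, 13, 11, 4, 3, 12, 0, 10, 5, 2, 9, 8, 1]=(0 7)(1 6 12 8 10 2 13)(3 11 9 5)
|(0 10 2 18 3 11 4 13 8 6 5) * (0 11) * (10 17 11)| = 12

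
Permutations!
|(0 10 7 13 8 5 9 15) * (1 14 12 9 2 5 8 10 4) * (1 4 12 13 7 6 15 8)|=|(0 12 9 8 1 14 13 10 6 15)(2 5)|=10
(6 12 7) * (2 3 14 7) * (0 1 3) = (0 1 3 14 7 6 12 2) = [1, 3, 0, 14, 4, 5, 12, 6, 8, 9, 10, 11, 2, 13, 7]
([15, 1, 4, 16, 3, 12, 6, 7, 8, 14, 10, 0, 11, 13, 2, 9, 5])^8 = (0 5 4 9 11 16 2 15 12 3 14)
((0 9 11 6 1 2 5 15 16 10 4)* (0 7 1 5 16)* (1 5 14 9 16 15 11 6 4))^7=((0 16 10 1 2 15)(4 7 5 11)(6 14 9))^7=(0 16 10 1 2 15)(4 11 5 7)(6 14 9)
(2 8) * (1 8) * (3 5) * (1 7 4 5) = (1 8 2 7 4 5 3) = [0, 8, 7, 1, 5, 3, 6, 4, 2]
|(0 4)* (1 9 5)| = |(0 4)(1 9 5)| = 6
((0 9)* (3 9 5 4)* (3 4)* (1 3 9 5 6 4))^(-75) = ((0 6 4 1 3 5 9))^(-75) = (0 4 3 9 6 1 5)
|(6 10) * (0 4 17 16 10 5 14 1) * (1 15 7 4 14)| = 11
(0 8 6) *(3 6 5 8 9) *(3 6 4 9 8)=(0 8 5 3 4 9 6)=[8, 1, 2, 4, 9, 3, 0, 7, 5, 6]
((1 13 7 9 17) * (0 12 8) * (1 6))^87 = (1 9)(6 7)(13 17)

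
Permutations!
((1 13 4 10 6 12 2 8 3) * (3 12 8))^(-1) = (1 3 2 12 8 6 10 4 13)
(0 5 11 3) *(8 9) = (0 5 11 3)(8 9) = [5, 1, 2, 0, 4, 11, 6, 7, 9, 8, 10, 3]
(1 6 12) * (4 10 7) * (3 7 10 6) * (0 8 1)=(0 8 1 3 7 4 6 12)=[8, 3, 2, 7, 6, 5, 12, 4, 1, 9, 10, 11, 0]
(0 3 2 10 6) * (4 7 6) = (0 3 2 10 4 7 6) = [3, 1, 10, 2, 7, 5, 0, 6, 8, 9, 4]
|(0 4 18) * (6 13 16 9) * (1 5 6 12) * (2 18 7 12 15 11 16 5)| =|(0 4 7 12 1 2 18)(5 6 13)(9 15 11 16)| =84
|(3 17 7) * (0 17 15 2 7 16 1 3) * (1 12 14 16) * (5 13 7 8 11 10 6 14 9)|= 17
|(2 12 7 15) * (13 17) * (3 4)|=|(2 12 7 15)(3 4)(13 17)|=4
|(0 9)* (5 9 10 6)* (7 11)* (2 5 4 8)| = 8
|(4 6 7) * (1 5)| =6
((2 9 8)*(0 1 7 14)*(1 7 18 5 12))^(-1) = (0 14 7)(1 12 5 18)(2 8 9)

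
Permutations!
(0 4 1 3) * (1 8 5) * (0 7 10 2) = [4, 3, 0, 7, 8, 1, 6, 10, 5, 9, 2] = (0 4 8 5 1 3 7 10 2)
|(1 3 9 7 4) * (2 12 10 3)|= |(1 2 12 10 3 9 7 4)|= 8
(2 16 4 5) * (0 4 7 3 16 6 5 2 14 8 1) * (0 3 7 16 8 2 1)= (16)(0 4 1 3 8)(2 6 5 14)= [4, 3, 6, 8, 1, 14, 5, 7, 0, 9, 10, 11, 12, 13, 2, 15, 16]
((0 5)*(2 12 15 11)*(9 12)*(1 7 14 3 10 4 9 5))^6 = (0 4 5 10 2 3 11 14 15 7 12 1 9)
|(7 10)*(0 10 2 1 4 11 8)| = 8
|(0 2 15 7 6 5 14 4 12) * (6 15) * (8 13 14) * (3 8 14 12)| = 10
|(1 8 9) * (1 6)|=4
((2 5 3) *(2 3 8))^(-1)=(2 8 5)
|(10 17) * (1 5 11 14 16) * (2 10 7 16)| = |(1 5 11 14 2 10 17 7 16)| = 9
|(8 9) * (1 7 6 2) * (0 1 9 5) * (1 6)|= 6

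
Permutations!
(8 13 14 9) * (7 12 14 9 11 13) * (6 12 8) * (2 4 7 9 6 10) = (2 4 7 8 9 10)(6 12 14 11 13) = [0, 1, 4, 3, 7, 5, 12, 8, 9, 10, 2, 13, 14, 6, 11]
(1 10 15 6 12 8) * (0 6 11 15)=[6, 10, 2, 3, 4, 5, 12, 7, 1, 9, 0, 15, 8, 13, 14, 11]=(0 6 12 8 1 10)(11 15)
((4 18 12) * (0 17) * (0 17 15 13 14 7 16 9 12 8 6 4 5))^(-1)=(0 5 12 9 16 7 14 13 15)(4 6 8 18)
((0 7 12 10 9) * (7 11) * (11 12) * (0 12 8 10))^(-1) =((0 8 10 9 12)(7 11))^(-1) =(0 12 9 10 8)(7 11)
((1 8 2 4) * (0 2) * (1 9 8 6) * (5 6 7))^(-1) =(0 8 9 4 2)(1 6 5 7)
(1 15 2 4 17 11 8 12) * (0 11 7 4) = [11, 15, 0, 3, 17, 5, 6, 4, 12, 9, 10, 8, 1, 13, 14, 2, 16, 7] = (0 11 8 12 1 15 2)(4 17 7)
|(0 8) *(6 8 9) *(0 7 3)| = |(0 9 6 8 7 3)| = 6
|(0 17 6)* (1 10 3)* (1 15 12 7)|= 6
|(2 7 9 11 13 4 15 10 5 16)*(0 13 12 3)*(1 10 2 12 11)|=|(0 13 4 15 2 7 9 1 10 5 16 12 3)|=13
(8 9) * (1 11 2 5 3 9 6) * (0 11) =[11, 0, 5, 9, 4, 3, 1, 7, 6, 8, 10, 2] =(0 11 2 5 3 9 8 6 1)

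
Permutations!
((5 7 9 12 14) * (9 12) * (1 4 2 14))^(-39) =(1 14 12 2 7 4 5) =((1 4 2 14 5 7 12))^(-39)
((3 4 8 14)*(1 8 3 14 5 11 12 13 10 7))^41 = (14)(1 8 5 11 12 13 10 7)(3 4) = ((14)(1 8 5 11 12 13 10 7)(3 4))^41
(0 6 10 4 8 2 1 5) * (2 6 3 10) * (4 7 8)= [3, 5, 1, 10, 4, 0, 2, 8, 6, 9, 7]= (0 3 10 7 8 6 2 1 5)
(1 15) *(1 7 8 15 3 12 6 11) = [0, 3, 2, 12, 4, 5, 11, 8, 15, 9, 10, 1, 6, 13, 14, 7] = (1 3 12 6 11)(7 8 15)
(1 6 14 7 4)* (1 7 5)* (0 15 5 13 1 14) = (0 15 5 14 13 1 6)(4 7) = [15, 6, 2, 3, 7, 14, 0, 4, 8, 9, 10, 11, 12, 1, 13, 5]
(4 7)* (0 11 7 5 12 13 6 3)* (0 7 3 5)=(0 11 3 7 4)(5 12 13 6)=[11, 1, 2, 7, 0, 12, 5, 4, 8, 9, 10, 3, 13, 6]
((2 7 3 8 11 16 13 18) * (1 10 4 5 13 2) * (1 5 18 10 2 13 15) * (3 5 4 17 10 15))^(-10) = (18)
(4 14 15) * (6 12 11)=(4 14 15)(6 12 11)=[0, 1, 2, 3, 14, 5, 12, 7, 8, 9, 10, 6, 11, 13, 15, 4]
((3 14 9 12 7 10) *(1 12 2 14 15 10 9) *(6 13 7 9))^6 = (15)(1 12 9 2 14)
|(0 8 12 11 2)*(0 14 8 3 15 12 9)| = |(0 3 15 12 11 2 14 8 9)| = 9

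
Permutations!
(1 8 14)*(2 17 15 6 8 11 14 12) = (1 11 14)(2 17 15 6 8 12) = [0, 11, 17, 3, 4, 5, 8, 7, 12, 9, 10, 14, 2, 13, 1, 6, 16, 15]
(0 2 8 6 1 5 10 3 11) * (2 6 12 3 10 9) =[6, 5, 8, 11, 4, 9, 1, 7, 12, 2, 10, 0, 3] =(0 6 1 5 9 2 8 12 3 11)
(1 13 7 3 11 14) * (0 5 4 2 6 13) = (0 5 4 2 6 13 7 3 11 14 1) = [5, 0, 6, 11, 2, 4, 13, 3, 8, 9, 10, 14, 12, 7, 1]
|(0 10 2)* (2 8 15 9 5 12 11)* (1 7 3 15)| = 12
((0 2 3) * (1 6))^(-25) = ((0 2 3)(1 6))^(-25) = (0 3 2)(1 6)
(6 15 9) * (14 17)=(6 15 9)(14 17)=[0, 1, 2, 3, 4, 5, 15, 7, 8, 6, 10, 11, 12, 13, 17, 9, 16, 14]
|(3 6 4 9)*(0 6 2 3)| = |(0 6 4 9)(2 3)| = 4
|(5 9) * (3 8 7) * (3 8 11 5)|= |(3 11 5 9)(7 8)|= 4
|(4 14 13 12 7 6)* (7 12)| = |(4 14 13 7 6)| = 5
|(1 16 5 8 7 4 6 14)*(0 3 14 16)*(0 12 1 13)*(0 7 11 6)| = |(0 3 14 13 7 4)(1 12)(5 8 11 6 16)| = 30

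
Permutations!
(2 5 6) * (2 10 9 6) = (2 5)(6 10 9) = [0, 1, 5, 3, 4, 2, 10, 7, 8, 6, 9]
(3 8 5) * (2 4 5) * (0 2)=(0 2 4 5 3 8)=[2, 1, 4, 8, 5, 3, 6, 7, 0]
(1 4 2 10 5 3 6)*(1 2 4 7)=(1 7)(2 10 5 3 6)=[0, 7, 10, 6, 4, 3, 2, 1, 8, 9, 5]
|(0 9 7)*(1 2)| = 6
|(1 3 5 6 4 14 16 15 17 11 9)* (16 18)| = 12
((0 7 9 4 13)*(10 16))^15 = ((0 7 9 4 13)(10 16))^15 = (10 16)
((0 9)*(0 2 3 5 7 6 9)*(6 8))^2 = ((2 3 5 7 8 6 9))^2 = (2 5 8 9 3 7 6)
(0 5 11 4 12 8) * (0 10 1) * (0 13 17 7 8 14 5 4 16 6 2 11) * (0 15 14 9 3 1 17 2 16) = (0 4 12 9 3 1 13 2 11)(5 15 14)(6 16)(7 8 10 17) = [4, 13, 11, 1, 12, 15, 16, 8, 10, 3, 17, 0, 9, 2, 5, 14, 6, 7]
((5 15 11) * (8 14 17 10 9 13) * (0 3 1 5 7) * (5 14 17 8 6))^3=(0 14 10 6 11 3 8 9 5 7 1 17 13 15)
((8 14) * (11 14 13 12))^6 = ((8 13 12 11 14))^6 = (8 13 12 11 14)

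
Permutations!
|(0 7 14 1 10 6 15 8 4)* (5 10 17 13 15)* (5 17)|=12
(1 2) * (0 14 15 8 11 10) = (0 14 15 8 11 10)(1 2) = [14, 2, 1, 3, 4, 5, 6, 7, 11, 9, 0, 10, 12, 13, 15, 8]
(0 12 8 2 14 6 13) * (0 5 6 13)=(0 12 8 2 14 13 5 6)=[12, 1, 14, 3, 4, 6, 0, 7, 2, 9, 10, 11, 8, 5, 13]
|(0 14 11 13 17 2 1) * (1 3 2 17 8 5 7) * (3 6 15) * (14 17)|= |(0 17 14 11 13 8 5 7 1)(2 6 15 3)|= 36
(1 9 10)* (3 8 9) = (1 3 8 9 10) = [0, 3, 2, 8, 4, 5, 6, 7, 9, 10, 1]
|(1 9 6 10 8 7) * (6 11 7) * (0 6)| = 4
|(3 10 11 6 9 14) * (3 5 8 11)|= 6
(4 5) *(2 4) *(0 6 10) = (0 6 10)(2 4 5) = [6, 1, 4, 3, 5, 2, 10, 7, 8, 9, 0]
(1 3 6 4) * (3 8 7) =(1 8 7 3 6 4) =[0, 8, 2, 6, 1, 5, 4, 3, 7]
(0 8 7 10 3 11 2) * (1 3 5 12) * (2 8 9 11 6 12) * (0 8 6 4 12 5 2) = (0 9 11 6 5)(1 3 4 12)(2 8 7 10) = [9, 3, 8, 4, 12, 0, 5, 10, 7, 11, 2, 6, 1]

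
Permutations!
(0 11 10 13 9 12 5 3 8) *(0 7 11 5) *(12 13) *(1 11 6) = [5, 11, 2, 8, 4, 3, 1, 6, 7, 13, 12, 10, 0, 9] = (0 5 3 8 7 6 1 11 10 12)(9 13)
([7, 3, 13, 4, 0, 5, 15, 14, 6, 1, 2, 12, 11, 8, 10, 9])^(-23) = (0 10 8 9 4 14 13 15 3 7 2 6 1)(11 12)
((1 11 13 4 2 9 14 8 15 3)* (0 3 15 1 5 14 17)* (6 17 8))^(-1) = ((0 3 5 14 6 17)(1 11 13 4 2 9 8))^(-1) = (0 17 6 14 5 3)(1 8 9 2 4 13 11)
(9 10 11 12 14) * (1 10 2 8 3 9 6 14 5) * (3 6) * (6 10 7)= (1 7 6 14 3 9 2 8 10 11 12 5)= [0, 7, 8, 9, 4, 1, 14, 6, 10, 2, 11, 12, 5, 13, 3]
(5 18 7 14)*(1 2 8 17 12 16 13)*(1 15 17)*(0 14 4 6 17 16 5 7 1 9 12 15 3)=(0 14 7 4 6 17 15 16 13 3)(1 2 8 9 12 5 18)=[14, 2, 8, 0, 6, 18, 17, 4, 9, 12, 10, 11, 5, 3, 7, 16, 13, 15, 1]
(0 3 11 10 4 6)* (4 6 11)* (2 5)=(0 3 4 11 10 6)(2 5)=[3, 1, 5, 4, 11, 2, 0, 7, 8, 9, 6, 10]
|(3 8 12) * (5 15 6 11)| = 12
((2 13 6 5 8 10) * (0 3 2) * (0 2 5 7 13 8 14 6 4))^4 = ((0 3 5 14 6 7 13 4)(2 8 10))^4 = (0 6)(2 8 10)(3 7)(4 14)(5 13)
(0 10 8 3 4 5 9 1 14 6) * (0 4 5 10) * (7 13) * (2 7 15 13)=(1 14 6 4 10 8 3 5 9)(2 7)(13 15)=[0, 14, 7, 5, 10, 9, 4, 2, 3, 1, 8, 11, 12, 15, 6, 13]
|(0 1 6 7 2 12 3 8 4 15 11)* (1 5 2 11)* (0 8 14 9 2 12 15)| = 14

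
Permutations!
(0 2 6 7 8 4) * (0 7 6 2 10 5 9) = (0 10 5 9)(4 7 8) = [10, 1, 2, 3, 7, 9, 6, 8, 4, 0, 5]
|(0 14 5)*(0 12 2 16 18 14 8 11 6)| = |(0 8 11 6)(2 16 18 14 5 12)| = 12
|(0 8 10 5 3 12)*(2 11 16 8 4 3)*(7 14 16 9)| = |(0 4 3 12)(2 11 9 7 14 16 8 10 5)| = 36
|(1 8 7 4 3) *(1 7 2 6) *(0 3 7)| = |(0 3)(1 8 2 6)(4 7)| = 4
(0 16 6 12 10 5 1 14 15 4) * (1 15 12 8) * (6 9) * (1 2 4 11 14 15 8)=(0 16 9 6 1 15 11 14 12 10 5 8 2 4)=[16, 15, 4, 3, 0, 8, 1, 7, 2, 6, 5, 14, 10, 13, 12, 11, 9]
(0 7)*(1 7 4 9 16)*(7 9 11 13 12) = (0 4 11 13 12 7)(1 9 16) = [4, 9, 2, 3, 11, 5, 6, 0, 8, 16, 10, 13, 7, 12, 14, 15, 1]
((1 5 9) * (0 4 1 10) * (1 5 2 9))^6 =(0 10 9 2 1 5 4)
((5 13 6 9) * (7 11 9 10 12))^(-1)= ((5 13 6 10 12 7 11 9))^(-1)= (5 9 11 7 12 10 6 13)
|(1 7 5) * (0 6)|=|(0 6)(1 7 5)|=6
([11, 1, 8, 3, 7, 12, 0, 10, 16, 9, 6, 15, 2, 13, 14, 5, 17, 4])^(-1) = (0 6 10 7 4 17 16 8 2 12 5 15 11)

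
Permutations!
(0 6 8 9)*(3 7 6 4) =(0 4 3 7 6 8 9) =[4, 1, 2, 7, 3, 5, 8, 6, 9, 0]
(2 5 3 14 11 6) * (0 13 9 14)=(0 13 9 14 11 6 2 5 3)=[13, 1, 5, 0, 4, 3, 2, 7, 8, 14, 10, 6, 12, 9, 11]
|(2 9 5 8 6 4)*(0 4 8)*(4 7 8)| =|(0 7 8 6 4 2 9 5)| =8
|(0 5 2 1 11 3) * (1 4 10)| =8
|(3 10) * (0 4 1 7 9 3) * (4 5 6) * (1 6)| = |(0 5 1 7 9 3 10)(4 6)| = 14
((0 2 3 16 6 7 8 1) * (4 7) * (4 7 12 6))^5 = (0 12)(1 4)(2 6)(3 7)(8 16) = ((0 2 3 16 4 12 6 7 8 1))^5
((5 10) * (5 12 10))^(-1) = (10 12)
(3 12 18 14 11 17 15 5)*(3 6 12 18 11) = [0, 1, 2, 18, 4, 6, 12, 7, 8, 9, 10, 17, 11, 13, 3, 5, 16, 15, 14] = (3 18 14)(5 6 12 11 17 15)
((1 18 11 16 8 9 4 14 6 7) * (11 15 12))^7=((1 18 15 12 11 16 8 9 4 14 6 7))^7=(1 9 15 14 11 7 8 18 4 12 6 16)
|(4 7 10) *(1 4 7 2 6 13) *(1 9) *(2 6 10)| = 15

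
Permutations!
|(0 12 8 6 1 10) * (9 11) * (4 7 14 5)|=12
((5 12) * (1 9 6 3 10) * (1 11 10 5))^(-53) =(1 9 6 3 5 12)(10 11)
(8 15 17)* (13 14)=(8 15 17)(13 14)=[0, 1, 2, 3, 4, 5, 6, 7, 15, 9, 10, 11, 12, 14, 13, 17, 16, 8]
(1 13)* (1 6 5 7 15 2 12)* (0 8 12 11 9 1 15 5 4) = [8, 13, 11, 3, 0, 7, 4, 5, 12, 1, 10, 9, 15, 6, 14, 2] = (0 8 12 15 2 11 9 1 13 6 4)(5 7)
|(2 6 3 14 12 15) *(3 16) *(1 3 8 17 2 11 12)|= |(1 3 14)(2 6 16 8 17)(11 12 15)|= 15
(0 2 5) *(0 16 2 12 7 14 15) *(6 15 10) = (0 12 7 14 10 6 15)(2 5 16) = [12, 1, 5, 3, 4, 16, 15, 14, 8, 9, 6, 11, 7, 13, 10, 0, 2]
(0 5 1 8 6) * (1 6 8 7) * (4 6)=(8)(0 5 4 6)(1 7)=[5, 7, 2, 3, 6, 4, 0, 1, 8]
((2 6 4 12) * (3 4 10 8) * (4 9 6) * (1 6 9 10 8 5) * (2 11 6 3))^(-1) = (1 5 10 3)(2 8 6 11 12 4)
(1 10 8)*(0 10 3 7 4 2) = (0 10 8 1 3 7 4 2) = [10, 3, 0, 7, 2, 5, 6, 4, 1, 9, 8]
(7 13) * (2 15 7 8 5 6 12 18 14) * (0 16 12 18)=(0 16 12)(2 15 7 13 8 5 6 18 14)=[16, 1, 15, 3, 4, 6, 18, 13, 5, 9, 10, 11, 0, 8, 2, 7, 12, 17, 14]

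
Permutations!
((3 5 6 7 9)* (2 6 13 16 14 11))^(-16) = (2 3 14 7 13)(5 11 9 16 6)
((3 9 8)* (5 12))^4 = ((3 9 8)(5 12))^4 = (12)(3 9 8)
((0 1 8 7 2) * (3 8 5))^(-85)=((0 1 5 3 8 7 2))^(-85)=(0 2 7 8 3 5 1)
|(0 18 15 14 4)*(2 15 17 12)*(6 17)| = 9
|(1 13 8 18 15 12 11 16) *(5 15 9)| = |(1 13 8 18 9 5 15 12 11 16)| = 10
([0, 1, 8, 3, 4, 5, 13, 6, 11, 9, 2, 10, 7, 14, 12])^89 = (2 8 11 10)(6 7 12 14 13)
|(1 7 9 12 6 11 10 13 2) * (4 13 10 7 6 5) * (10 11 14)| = 12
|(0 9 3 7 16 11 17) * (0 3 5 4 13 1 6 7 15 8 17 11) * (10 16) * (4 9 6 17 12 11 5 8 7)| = 55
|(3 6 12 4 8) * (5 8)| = 6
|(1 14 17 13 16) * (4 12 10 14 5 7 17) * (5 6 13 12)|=28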